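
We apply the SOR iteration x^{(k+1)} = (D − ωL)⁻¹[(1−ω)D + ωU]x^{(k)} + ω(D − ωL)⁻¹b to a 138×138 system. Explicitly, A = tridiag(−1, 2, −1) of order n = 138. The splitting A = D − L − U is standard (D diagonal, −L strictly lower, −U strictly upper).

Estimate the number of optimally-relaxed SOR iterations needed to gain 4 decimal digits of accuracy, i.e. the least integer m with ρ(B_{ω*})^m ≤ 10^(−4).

½·tridiag(1,0,1) at n=138: λ_k = cos(kπ/139); max |λ| at k=1 ⇒ ρ_J = cos(π/139) ≈ 0.9997446.
root = sin(π/139) = 0.0225995  (since 1−cos² = sin²).
ω* = 2/(1 + 0.0225995) = 2/1.0225995 = 1.9557999.
and ρ(B_{ω*}) = 1.9557999 − 1 = 0.9557999.
Need (0.9557999)^m ≤ 10^(−4): m ≥ 4·ln10/|ln 0.9557999| = 9.21034/0.0452067 = 203.738 ⇒ m = 204.

m = 204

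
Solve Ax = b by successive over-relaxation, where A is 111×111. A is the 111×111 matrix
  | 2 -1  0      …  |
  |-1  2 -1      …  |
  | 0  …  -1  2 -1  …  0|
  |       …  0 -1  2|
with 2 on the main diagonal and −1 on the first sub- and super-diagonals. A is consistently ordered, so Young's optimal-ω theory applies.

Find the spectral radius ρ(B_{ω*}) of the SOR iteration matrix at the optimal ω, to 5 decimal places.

ρ_SOR = 0.94544

spectrum of D⁻¹(L+U) = {cos(kπ/112) : 1≤k≤111}; ρ_J = cos(π/112) = 0.99961.
√(1−ρ_J²) simplifies to sin(π/112) = 0.028046.
ω* = 2 / (1 + 0.028046) = 2 / 1.028046 ≈ 1.94544.
and ρ(B_{ω*}) = 1.94544 − 1 = 0.94544.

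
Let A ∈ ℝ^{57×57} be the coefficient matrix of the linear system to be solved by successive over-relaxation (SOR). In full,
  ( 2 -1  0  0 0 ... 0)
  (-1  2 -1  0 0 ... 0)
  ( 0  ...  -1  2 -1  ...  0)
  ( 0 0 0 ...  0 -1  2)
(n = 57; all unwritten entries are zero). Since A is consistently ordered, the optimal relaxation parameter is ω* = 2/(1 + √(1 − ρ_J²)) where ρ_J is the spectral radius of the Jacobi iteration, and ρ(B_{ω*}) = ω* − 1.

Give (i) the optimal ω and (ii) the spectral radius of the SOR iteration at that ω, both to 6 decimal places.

With n=57, ρ(Jacobi) = cos(π/58) = 0.998533.
√(1−ρ_J²) simplifies to sin(π/58) = 0.0541389.
So ω* = 2/1.0541389 = 1.897283 (Young).
ρ_SOR = ω* − 1 ≈ 0.897283.

ω* = 1.897283, ρ_SOR = 0.897283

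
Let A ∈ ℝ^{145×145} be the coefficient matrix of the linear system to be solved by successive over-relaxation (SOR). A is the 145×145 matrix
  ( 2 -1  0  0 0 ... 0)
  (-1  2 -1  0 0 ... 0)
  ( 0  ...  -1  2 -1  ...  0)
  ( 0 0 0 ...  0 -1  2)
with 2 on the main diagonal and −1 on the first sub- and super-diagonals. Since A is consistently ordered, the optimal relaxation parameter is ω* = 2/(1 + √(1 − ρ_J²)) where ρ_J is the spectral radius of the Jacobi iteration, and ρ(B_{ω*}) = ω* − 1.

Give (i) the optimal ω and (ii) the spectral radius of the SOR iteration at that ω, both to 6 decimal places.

ρ_J = max_k |cos(kπ/146)| = cos(π/146) = 0.999769
1 − cos²(π/146) = sin²(π/146) ⇒ √(1−ρ_J²) = sin(π/146) = 0.0215161.
ω* = 2 / (1 + 0.0215161) = 2 / 1.0215161 ≈ 1.957874.
and ρ(B_{ω*}) = 1.957874 − 1 = 0.957874.

ω* = 1.957874, ρ_SOR = 0.957874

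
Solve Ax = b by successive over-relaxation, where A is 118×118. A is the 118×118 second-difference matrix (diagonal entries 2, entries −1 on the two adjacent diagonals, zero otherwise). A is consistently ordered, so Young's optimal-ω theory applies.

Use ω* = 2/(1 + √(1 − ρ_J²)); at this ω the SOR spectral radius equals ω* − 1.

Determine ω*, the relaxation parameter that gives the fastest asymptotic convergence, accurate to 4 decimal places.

ω* = 1.9486

[ρ_J] n=118: ρ(B_J) = cos(π/(n+1)) = cos(π/119) = 0.9997.
root = sin(π/119) = 0.02640  (since 1−cos² = sin²).
Then 2/(1+√(1−ρ_J²)) = 2/(1+0.02640); ω* = 2/1.02640 = 1.9486.
and ρ(B_{ω*}) = 1.9486 − 1 = 0.9486.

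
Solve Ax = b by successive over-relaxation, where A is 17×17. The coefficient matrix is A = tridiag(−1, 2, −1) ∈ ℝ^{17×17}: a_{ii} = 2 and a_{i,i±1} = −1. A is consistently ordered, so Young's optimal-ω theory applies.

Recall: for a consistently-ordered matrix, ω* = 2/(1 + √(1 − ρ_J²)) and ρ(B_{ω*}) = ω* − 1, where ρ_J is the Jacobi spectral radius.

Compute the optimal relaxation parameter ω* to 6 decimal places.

ω* = 1.704088

B_J for the 17×17 system has eigenvalues cos(kπ/18); ρ_J = cos(π/18) = 0.984808.
1 − cos²(π/18) = sin²(π/18) ⇒ √(1−ρ_J²) = sin(π/18) = 0.1736482.
ω* = 2 / (1 + 0.1736482) = 2 / 1.1736482 ≈ 1.704088.
[ρ_SOR] ω* − 1 = 0.704088.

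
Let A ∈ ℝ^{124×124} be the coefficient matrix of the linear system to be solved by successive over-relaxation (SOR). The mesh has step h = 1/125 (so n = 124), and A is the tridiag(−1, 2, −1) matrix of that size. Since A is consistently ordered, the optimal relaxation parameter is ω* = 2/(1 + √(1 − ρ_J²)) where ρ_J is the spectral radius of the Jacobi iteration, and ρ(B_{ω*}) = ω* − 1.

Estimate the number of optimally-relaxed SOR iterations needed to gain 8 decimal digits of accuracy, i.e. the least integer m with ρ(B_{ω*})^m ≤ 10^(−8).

B_J for the 124×124 system has eigenvalues cos(kπ/125); ρ_J = cos(π/125) = 0.9996842.
√(1−ρ_J²) simplifies to sin(π/125) = 0.0251301.
ω* = 2/(1+0.0251301) = 1.9509719
[ρ_SOR] ω* − 1 = 0.9509719.
Need (0.9509719)^m ≤ 10^(−8): m ≥ 8·ln10/|ln 0.9509719| = 18.4207/0.0502708 = 366.429 ⇒ m = 367.

m = 367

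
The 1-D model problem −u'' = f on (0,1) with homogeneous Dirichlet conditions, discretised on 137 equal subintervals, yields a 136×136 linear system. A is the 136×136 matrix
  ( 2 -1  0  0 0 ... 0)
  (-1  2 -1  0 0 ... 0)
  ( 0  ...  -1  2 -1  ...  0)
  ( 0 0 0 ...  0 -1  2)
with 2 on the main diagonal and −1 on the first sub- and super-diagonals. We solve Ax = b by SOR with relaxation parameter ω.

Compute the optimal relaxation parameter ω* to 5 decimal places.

ω* = 1.95517

½·tridiag(1,0,1) at n=136: λ_k = cos(kπ/137); max |λ| at k=1 ⇒ ρ_J = cos(π/137) ≈ 0.99974.
√(1 − cos²(π/137)) = sin(π/137) ≈ 0.022929.
ω* = 2/(1+0.022929) = 1.95517
[ρ_SOR] ω* − 1 = 0.95517.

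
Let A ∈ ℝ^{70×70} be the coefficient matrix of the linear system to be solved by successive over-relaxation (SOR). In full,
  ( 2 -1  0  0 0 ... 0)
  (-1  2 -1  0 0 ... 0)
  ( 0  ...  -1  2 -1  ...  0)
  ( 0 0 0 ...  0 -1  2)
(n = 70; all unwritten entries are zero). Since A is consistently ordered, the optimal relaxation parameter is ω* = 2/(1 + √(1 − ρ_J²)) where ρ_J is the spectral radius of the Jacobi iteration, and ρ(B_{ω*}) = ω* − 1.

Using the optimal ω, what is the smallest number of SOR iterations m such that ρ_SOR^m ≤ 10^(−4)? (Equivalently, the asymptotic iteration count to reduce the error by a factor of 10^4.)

m = 105

spectrum of D⁻¹(L+U) = {cos(kπ/71) : 1≤k≤70}; ρ_J = cos(π/71) = 0.9990212.
root = sin(π/71) = 0.0442333  (since 1−cos² = sin²).
So ω* = 2/1.0442333 = 1.9152808 (Young).
Hence ρ(B_{ω*}) = 1.9152808 − 1 = 0.9152808.
(0.9152808)^m ≤ 10^{−4}  ⇒  m·ln(0.9152808) ≤ −4·ln10  ⇒  m ≥ 104.043  ⇒  m = 105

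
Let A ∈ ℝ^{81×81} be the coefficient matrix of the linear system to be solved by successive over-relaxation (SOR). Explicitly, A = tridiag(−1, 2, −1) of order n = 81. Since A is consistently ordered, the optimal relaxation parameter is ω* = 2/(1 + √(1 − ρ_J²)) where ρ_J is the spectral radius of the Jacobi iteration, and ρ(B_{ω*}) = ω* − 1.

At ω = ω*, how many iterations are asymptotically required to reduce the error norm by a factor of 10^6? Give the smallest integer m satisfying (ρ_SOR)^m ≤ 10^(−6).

m = 181

½·tridiag(1,0,1) at n=81: λ_k = cos(kπ/82); max |λ| at k=1 ⇒ ρ_J = cos(π/82) ≈ 0.9992662.
root = sin(π/82) = 0.0383027  (since 1−cos² = sin²).
ω* = 2 / (1 + 0.0383027) = 2 / 1.0383027 ≈ 1.9262206.
ρ(B_{ω*}) = ω*−1 = 0.9262206
Need (0.9262206)^m ≤ 10^(−6): m ≥ 6·ln10/|ln 0.9262206| = 13.8155/0.0766428 = 180.258 ⇒ m = 181.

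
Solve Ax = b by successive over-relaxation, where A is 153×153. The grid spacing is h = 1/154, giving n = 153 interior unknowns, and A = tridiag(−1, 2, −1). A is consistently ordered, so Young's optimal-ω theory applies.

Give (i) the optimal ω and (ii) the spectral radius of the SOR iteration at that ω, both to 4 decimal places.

B_J for the 153×153 system has eigenvalues cos(kπ/154); ρ_J = cos(π/154) = 0.9998.
√(1−ρ_J²) simplifies to sin(π/154) = 0.02040.
Then 2/(1+√(1−ρ_J²)) = 2/(1+0.02040); ω* = 2/1.02040 = 1.9600.
Hence ρ(B_{ω*}) = 1.9600 − 1 = 0.9600.

ω* = 1.9600, ρ_SOR = 0.9600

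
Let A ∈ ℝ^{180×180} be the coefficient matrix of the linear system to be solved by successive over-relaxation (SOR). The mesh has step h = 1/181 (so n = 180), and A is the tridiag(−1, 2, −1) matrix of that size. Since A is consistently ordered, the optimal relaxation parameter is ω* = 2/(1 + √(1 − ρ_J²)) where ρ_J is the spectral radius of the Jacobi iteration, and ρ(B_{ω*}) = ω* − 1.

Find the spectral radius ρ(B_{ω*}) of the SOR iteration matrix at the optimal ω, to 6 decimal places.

n=180: λ(B_J) = 1 − λ(A)/2 = cos(kπ/181); k=1 gives ρ_J = 0.999849.
root = sin(π/181) = 0.0173560  (since 1−cos² = sin²).
ω* = 2/(1 + 0.0173560) = 2/1.0173560 = 1.965880.
ρ(B_{ω*}) = ω*−1 = 0.965880

ρ_SOR = 0.965880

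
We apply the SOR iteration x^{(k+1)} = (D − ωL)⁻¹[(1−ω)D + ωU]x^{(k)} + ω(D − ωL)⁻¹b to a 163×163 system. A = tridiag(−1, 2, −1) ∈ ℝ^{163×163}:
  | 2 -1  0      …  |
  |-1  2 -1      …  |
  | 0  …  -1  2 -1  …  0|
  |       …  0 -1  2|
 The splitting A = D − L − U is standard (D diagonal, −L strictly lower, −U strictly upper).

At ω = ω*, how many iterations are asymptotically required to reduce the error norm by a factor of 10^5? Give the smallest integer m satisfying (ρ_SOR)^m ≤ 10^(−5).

With n=163, ρ(Jacobi) = cos(π/164) = 0.9998165.
root = sin(π/164) = 0.0191549  (since 1−cos² = sin²).
[ω*] 2 ÷ (1 + 0.0191549) = 2 ÷ 1.0191549 = 1.9624102.
[ρ_SOR] ω* − 1 = 0.9624102.
5·ln10 = 11.5129; −ln(0.9624102) = 0.0383145; m = ⌈11.5129/0.0383145⌉ = ⌈300.484⌉ = 301.

m = 301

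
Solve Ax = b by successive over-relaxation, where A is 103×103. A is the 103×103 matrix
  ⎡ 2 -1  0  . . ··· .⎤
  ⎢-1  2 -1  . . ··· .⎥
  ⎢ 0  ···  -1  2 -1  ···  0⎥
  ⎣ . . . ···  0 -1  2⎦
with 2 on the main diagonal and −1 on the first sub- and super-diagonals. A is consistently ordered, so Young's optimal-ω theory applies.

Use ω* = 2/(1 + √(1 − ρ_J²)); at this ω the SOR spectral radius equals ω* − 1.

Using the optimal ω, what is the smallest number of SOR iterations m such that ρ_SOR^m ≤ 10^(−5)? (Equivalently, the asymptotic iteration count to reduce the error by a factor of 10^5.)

½·tridiag(1,0,1) at n=103: λ_k = cos(kπ/104); max |λ| at k=1 ⇒ ρ_J = cos(π/104) ≈ 0.9995438.
√(1−ρ_J²) = |sin(π/104)| = 0.0302030
Then 2/(1+√(1−ρ_J²)) = 2/(1+0.0302030); ω* = 2/1.0302030 = 1.9413650.
Hence ρ(B_{ω*}) = 1.9413650 − 1 = 0.9413650.
For 5 digits: m = 5·ln10 / (−ln 0.9413650) = 11.5129/0.0604243 = 190.534; round up → m = 191.

m = 191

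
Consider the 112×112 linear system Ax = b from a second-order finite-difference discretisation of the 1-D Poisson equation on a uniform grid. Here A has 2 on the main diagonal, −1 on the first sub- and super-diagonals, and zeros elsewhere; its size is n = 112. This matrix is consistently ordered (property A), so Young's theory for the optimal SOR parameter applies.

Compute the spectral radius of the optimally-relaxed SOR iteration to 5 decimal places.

ρ_SOR = 0.94591

With n=112, ρ(Jacobi) = cos(π/113) = 0.99961.
root = sin(π/113) = 0.027798  (since 1−cos² = sin²).
ω* = 2/(1 + 0.027798) = 2/1.027798 = 1.94591.
Hence ρ(B_{ω*}) = 1.94591 − 1 = 0.94591.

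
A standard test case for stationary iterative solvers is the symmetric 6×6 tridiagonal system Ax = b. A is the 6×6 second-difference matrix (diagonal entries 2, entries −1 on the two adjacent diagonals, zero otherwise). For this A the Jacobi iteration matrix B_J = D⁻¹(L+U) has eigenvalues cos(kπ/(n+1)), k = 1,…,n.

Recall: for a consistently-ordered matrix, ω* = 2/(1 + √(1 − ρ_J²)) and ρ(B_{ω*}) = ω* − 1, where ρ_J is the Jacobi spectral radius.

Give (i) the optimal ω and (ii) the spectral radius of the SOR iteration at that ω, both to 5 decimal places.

ρ_J = max_k |cos(kπ/7)| = cos(π/7) = 0.90097
1 − cos²(π/7) = sin²(π/7) ⇒ √(1−ρ_J²) = sin(π/7) = 0.433884.
ω* = 2 / (1 + 0.433884) = 2 / 1.433884 ≈ 1.39481.
ρ(B_{ω*}) = ω*−1 = 0.39481

ω* = 1.39481, ρ_SOR = 0.39481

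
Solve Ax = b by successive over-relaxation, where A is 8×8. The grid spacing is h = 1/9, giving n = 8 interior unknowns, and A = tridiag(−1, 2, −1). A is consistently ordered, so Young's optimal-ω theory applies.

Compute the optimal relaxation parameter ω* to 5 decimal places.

ω* = 1.49029

ρ_J = max_k |cos(kπ/9)| = cos(π/9) = 0.93969
√(1−ρ_J²) simplifies to sin(π/9) = 0.342020.
ω* = 2/(1 + 0.342020) = 2/1.342020 = 1.49029.
ρ(B_{ω*}) = ω*−1 = 0.49029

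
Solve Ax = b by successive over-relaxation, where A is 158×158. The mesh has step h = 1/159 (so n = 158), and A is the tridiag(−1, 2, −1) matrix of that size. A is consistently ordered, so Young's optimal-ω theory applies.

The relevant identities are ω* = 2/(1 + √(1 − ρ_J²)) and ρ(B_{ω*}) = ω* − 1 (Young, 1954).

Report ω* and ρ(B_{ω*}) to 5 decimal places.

ρ_J = max_k |cos(kπ/159)| = cos(π/159) = 0.99980
√(1−ρ_J²) = |sin(π/159)| = 0.019757
ω* = 2/(1 + 0.019757) = 2/1.019757 = 1.96125.
At ω = 1.96125 every |λ(B_ω)| = ω−1, so ρ_SOR = 0.96125.

ω* = 1.96125, ρ_SOR = 0.96125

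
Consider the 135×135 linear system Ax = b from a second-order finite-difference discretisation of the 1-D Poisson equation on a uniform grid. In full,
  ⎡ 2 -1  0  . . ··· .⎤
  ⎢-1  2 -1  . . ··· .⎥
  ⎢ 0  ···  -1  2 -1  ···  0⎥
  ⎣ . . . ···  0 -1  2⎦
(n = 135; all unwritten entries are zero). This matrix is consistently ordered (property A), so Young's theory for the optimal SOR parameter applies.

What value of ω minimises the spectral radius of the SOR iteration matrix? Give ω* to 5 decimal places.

ω* = 1.95485

n=135: λ(B_J) = 1 − λ(A)/2 = cos(kπ/136); k=1 gives ρ_J = 0.99973.
√(1−ρ_J²) simplifies to sin(π/136) = 0.023098.
Then 2/(1+√(1−ρ_J²)) = 2/(1+0.023098); ω* = 2/1.023098 = 1.95485.
ρ_SOR = ω* − 1 = 1.95485 − 1 = 0.95485.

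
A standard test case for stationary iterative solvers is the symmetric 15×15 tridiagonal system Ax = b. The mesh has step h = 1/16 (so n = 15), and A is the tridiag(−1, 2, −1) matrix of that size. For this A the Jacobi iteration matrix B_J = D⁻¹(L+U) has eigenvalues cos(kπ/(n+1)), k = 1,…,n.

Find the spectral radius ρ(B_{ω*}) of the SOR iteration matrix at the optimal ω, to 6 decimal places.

B_J for the 15×15 system has eigenvalues cos(kπ/16); ρ_J = cos(π/16) = 0.980785.
√(1 − cos²(π/16)) = sin(π/16) ≈ 0.1950903.
Then 2/(1+√(1−ρ_J²)) = 2/(1+0.1950903); ω* = 2/1.1950903 = 1.673514.
Hence ρ(B_{ω*}) = 1.673514 − 1 = 0.673514.

ρ_SOR = 0.673514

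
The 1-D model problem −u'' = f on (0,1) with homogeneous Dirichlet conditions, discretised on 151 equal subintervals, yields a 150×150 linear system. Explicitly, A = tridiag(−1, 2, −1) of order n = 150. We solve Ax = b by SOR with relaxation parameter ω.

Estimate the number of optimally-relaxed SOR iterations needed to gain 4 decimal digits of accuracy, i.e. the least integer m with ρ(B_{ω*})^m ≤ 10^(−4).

m = 222

n=150: λ(B_J) = 1 − λ(A)/2 = cos(kπ/151); k=1 gives ρ_J = 0.9997836.
root = sin(π/151) = 0.0208037  (since 1−cos² = sin²).
ω* = 2 / (1 + 0.0208037) = 2 / 1.0208037 ≈ 1.9592405.
and ρ(B_{ω*}) = 1.9592405 − 1 = 0.9592405.
For 4 digits: m = 4·ln10 / (−ln 0.9592405) = 9.21034/0.0416135 = 221.331; round up → m = 222.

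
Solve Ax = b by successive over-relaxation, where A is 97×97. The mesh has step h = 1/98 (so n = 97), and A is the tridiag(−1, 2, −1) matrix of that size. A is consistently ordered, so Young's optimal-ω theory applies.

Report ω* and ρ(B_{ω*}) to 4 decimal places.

ω* = 1.9379, ρ_SOR = 0.9379

½·tridiag(1,0,1) at n=97: λ_k = cos(kπ/98); max |λ| at k=1 ⇒ ρ_J = cos(π/98) ≈ 0.9995.
√(1−ρ_J²) simplifies to sin(π/98) = 0.03205.
[ω*] 2 ÷ (1 + 0.03205) = 2 ÷ 1.03205 = 1.9379.
ρ_SOR = ω* − 1 = 1.9379 − 1 = 0.9379.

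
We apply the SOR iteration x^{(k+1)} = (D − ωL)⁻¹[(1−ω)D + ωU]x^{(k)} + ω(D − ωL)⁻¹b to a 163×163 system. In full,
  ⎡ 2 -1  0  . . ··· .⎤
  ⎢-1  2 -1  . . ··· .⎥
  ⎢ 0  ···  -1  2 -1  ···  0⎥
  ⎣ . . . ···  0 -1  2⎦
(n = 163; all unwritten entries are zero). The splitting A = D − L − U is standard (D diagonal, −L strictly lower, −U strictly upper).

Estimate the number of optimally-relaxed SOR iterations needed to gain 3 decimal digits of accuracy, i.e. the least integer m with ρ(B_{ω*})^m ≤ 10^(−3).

m = 181

n=163: λ(B_J) = 1 − λ(A)/2 = cos(kπ/164); k=1 gives ρ_J = 0.9998165.
root = sin(π/164) = 0.0191549  (since 1−cos² = sin²).
ω* = 2/(1 + 0.0191549) = 2/1.0191549 = 1.9624102.
and ρ(B_{ω*}) = 1.9624102 − 1 = 0.9624102.
(0.9624102)^m ≤ 10^{−3}  ⇒  m·ln(0.9624102) ≤ −3·ln10  ⇒  m ≥ 180.291  ⇒  m = 181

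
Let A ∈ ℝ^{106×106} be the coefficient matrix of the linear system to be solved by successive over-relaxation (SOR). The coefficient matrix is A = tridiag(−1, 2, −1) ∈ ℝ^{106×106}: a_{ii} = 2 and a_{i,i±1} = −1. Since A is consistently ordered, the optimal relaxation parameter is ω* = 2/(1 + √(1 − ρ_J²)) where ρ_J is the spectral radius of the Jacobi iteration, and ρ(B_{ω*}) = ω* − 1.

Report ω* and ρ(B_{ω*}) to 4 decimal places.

ω* = 1.9430, ρ_SOR = 0.9430

[ρ_J] n=106: ρ(B_J) = cos(π/(n+1)) = cos(π/107) = 0.9996.
√(1 − cos²(π/107)) = sin(π/107) ≈ 0.02936.
Young: ω* = 2/(1+√(1−ρ_J²)) = 2/(1+0.02936) = 2/1.02936 = 1.9430.
ρ_SOR = ω* − 1 = 1.9430 − 1 = 0.9430.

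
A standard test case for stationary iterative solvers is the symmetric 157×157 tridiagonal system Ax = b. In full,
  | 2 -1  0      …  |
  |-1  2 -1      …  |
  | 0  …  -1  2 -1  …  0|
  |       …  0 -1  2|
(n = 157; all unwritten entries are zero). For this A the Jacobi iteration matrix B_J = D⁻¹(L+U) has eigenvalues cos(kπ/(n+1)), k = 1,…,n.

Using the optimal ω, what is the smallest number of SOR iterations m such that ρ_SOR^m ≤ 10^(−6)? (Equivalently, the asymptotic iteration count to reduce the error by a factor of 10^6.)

[ρ_J] n=157: ρ(B_J) = cos(π/(n+1)) = cos(π/158) = 0.9998023.
1 − cos²(π/158) = sin²(π/158) ⇒ √(1−ρ_J²) = sin(π/158) = 0.0198822.
Young: ω* = 2/(1+√(1−ρ_J²)) = 2/(1+0.0198822) = 2/1.0198822 = 1.9610108.
ρ_SOR = ω* − 1 ≈ 0.9610108.
m ≥ 6·ln10 / (−ln 0.9610108) = 347.388; smallest integer m = 348.

m = 348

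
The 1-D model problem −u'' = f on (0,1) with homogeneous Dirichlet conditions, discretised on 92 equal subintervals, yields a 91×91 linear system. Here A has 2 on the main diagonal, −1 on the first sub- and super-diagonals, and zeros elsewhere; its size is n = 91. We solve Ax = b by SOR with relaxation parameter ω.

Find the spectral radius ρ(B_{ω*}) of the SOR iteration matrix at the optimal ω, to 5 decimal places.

B_J for the 91×91 system has eigenvalues cos(kπ/92); ρ_J = cos(π/92) = 0.99942.
√(1−ρ_J²) = |sin(π/92)| = 0.034141
Then 2/(1+√(1−ρ_J²)) = 2/(1+0.034141); ω* = 2/1.034141 = 1.93397.
At ω = 1.93397 every |λ(B_ω)| = ω−1, so ρ_SOR = 0.93397.

ρ_SOR = 0.93397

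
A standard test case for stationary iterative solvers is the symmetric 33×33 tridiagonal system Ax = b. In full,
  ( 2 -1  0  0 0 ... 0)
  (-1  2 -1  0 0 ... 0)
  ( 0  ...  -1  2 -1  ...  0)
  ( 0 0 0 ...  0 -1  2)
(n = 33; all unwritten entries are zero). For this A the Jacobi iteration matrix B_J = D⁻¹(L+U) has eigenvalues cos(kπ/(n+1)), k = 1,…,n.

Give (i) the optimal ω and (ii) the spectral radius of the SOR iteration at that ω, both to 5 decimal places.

With n=33, ρ(Jacobi) = cos(π/34) = 0.99573.
√(1 − cos²(π/34)) = sin(π/34) ≈ 0.092268.
ω* = 2 / (1 + 0.092268) = 2 / 1.092268 ≈ 1.83105.
ρ_SOR = ω* − 1 ≈ 0.83105.

ω* = 1.83105, ρ_SOR = 0.83105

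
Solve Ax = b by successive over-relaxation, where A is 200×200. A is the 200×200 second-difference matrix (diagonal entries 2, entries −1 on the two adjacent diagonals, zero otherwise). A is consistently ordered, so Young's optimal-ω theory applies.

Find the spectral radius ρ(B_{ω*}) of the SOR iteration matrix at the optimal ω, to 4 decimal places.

ρ_SOR = 0.9692

With n=200, ρ(Jacobi) = cos(π/201) = 0.9999.
1 − cos²(π/201) = sin²(π/201) ⇒ √(1−ρ_J²) = sin(π/201) = 0.01563.
Then 2/(1+√(1−ρ_J²)) = 2/(1+0.01563); ω* = 2/1.01563 = 1.9692.
and ρ(B_{ω*}) = 1.9692 − 1 = 0.9692.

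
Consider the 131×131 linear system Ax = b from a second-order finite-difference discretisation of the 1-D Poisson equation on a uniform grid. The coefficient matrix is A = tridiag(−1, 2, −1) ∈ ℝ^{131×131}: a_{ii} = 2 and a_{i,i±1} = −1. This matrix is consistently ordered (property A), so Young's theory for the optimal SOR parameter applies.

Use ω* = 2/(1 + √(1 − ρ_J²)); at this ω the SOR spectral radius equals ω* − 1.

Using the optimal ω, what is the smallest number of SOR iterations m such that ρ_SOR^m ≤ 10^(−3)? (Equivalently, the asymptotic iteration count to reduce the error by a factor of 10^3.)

ρ_J = max_k |cos(kπ/132)| = cos(π/132) = 0.9997168
√(1−ρ_J²) = |sin(π/132)| = 0.0237977
Young: ω* = 2/(1+√(1−ρ_J²)) = 2/(1+0.0237977) = 2/1.0237977 = 1.9535109.
Hence ρ(B_{ω*}) = 1.9535109 − 1 = 0.9535109.
3·ln10 = 6.90776; −ln(0.9535109) = 0.0476044; m = ⌈6.90776/0.0476044⌉ = ⌈145.108⌉ = 146.

m = 146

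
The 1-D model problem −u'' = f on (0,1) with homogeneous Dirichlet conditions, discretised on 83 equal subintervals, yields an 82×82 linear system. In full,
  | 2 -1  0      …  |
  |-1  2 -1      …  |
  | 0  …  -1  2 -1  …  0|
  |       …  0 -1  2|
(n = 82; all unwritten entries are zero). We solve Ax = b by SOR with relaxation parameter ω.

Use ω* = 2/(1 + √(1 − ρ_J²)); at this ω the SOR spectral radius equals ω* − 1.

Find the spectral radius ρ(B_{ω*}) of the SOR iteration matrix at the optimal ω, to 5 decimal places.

ρ_SOR = 0.92708

n=82: λ(B_J) = 1 − λ(A)/2 = cos(kπ/83); k=1 gives ρ_J = 0.99928.
√(1−ρ_J²) simplifies to sin(π/83) = 0.037841.
ω* = 2 / (1 + 0.037841) = 2 / 1.037841 ≈ 1.92708.
[ρ_SOR] ω* − 1 = 0.92708.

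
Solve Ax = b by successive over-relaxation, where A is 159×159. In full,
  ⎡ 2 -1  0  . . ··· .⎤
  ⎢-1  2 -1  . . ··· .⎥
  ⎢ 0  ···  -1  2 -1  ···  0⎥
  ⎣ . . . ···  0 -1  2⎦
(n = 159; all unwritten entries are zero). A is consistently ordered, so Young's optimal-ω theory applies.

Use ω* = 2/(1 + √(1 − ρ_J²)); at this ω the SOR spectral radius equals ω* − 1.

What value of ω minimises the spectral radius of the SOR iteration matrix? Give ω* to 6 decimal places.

ω* = 1.961489

spectrum of D⁻¹(L+U) = {cos(kπ/160) : 1≤k≤159}; ρ_J = cos(π/160) = 0.999807.
1 − cos²(π/160) = sin²(π/160) ⇒ √(1−ρ_J²) = sin(π/160) = 0.0196337.
ω* = 2/(1+0.0196337) = 1.961489
ρ_SOR = ω* − 1 = 1.961489 − 1 = 0.961489.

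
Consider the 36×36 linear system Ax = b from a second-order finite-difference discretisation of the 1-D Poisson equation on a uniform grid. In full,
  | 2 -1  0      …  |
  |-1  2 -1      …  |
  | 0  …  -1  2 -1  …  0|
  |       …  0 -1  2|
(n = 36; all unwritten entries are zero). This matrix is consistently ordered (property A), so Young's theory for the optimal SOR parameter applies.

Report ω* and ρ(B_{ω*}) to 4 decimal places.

ω* = 1.8436, ρ_SOR = 0.8436

With n=36, ρ(Jacobi) = cos(π/37) = 0.9964.
√(1−ρ_J²) simplifies to sin(π/37) = 0.08481.
Young: ω* = 2/(1+√(1−ρ_J²)) = 2/(1+0.08481) = 2/1.08481 = 1.8436.
ρ_SOR = ω* − 1 = 1.8436 − 1 = 0.8436.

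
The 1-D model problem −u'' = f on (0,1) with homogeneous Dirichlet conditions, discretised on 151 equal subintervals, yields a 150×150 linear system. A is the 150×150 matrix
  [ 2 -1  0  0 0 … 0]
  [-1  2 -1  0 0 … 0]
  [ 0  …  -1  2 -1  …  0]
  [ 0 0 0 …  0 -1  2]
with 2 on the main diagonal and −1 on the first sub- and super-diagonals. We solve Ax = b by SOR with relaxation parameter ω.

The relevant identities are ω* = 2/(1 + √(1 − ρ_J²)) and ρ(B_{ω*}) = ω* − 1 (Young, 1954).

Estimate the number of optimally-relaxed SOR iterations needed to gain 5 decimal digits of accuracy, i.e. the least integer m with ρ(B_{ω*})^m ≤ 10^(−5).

With n=150, ρ(Jacobi) = cos(π/151) = 0.9997836.
√(1 − cos²(π/151)) = sin(π/151) ≈ 0.0208037.
Then 2/(1+√(1−ρ_J²)) = 2/(1+0.0208037); ω* = 2/1.0208037 = 1.9592405.
[ρ_SOR] ω* − 1 = 0.9592405.
5·ln10 = 11.5129; −ln(0.9592405) = 0.0416135; m = ⌈11.5129/0.0416135⌉ = ⌈276.663⌉ = 277.

m = 277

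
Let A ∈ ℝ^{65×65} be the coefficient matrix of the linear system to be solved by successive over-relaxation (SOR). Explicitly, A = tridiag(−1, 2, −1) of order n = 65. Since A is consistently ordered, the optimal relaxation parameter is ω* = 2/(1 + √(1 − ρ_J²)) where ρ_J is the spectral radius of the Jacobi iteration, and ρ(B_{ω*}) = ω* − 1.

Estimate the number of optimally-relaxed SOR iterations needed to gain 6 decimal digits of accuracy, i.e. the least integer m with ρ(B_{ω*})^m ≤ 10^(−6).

spectrum of D⁻¹(L+U) = {cos(kπ/66) : 1≤k≤65}; ρ_J = cos(π/66) = 0.9988673.
√(1−ρ_J²) = |sin(π/66)| = 0.0475819
Young: ω* = 2/(1+√(1−ρ_J²)) = 2/(1+0.0475819) = 2/1.0475819 = 1.9091586.
Hence ρ(B_{ω*}) = 1.9091586 − 1 = 0.9091586.
(0.9091586)^m ≤ 10^{−6}  ⇒  m·ln(0.9091586) ≤ −6·ln10  ⇒  m ≥ 145.066  ⇒  m = 146

m = 146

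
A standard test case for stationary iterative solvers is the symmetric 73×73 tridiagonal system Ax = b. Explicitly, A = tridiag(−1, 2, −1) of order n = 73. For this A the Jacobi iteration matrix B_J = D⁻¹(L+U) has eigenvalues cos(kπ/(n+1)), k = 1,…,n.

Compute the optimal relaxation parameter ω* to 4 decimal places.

ω* = 1.9186

n=73: λ(B_J) = 1 − λ(A)/2 = cos(kπ/74); k=1 gives ρ_J = 0.9991.
root = sin(π/74) = 0.04244  (since 1−cos² = sin²).
So ω* = 2/1.04244 = 1.9186 (Young).
ρ(B_{ω*}) = ω*−1 = 0.9186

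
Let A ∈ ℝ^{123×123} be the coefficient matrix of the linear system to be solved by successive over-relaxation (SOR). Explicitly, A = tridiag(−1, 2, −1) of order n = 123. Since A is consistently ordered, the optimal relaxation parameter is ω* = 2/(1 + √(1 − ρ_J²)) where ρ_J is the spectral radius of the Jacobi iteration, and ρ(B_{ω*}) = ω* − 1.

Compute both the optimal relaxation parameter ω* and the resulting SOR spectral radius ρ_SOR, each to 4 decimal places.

ω* = 1.9506, ρ_SOR = 0.9506

ρ_J = max_k |cos(kπ/124)| = cos(π/124) = 0.9997
√(1−ρ_J²) = |sin(π/124)| = 0.02533
ω* = 2/(1+0.02533) = 1.9506
Hence ρ(B_{ω*}) = 1.9506 − 1 = 0.9506.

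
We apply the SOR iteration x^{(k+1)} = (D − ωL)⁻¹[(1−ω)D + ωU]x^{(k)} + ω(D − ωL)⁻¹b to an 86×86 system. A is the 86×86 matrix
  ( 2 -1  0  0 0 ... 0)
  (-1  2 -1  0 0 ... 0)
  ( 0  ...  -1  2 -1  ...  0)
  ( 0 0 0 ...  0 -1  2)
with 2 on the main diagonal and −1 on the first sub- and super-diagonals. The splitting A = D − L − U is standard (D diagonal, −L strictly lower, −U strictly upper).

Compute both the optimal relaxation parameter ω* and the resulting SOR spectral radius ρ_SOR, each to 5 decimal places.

ω* = 1.93031, ρ_SOR = 0.93031

spectrum of D⁻¹(L+U) = {cos(kπ/87) : 1≤k≤86}; ρ_J = cos(π/87) = 0.99935.
root = sin(π/87) = 0.036102  (since 1−cos² = sin²).
[ω*] 2 ÷ (1 + 0.036102) = 2 ÷ 1.036102 = 1.93031.
At ω = 1.93031 every |λ(B_ω)| = ω−1, so ρ_SOR = 0.93031.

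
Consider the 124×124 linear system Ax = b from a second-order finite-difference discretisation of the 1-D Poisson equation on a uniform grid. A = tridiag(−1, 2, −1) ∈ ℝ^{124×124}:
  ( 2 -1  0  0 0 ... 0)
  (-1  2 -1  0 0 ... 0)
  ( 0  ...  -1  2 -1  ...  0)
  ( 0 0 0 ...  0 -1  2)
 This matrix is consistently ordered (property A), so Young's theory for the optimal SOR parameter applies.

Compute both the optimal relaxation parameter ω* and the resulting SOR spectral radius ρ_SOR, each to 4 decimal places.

With n=124, ρ(Jacobi) = cos(π/125) = 0.9997.
1 − cos²(π/125) = sin²(π/125) ⇒ √(1−ρ_J²) = sin(π/125) = 0.02513.
So ω* = 2/1.02513 = 1.9510 (Young).
and ρ(B_{ω*}) = 1.9510 − 1 = 0.9510.

ω* = 1.9510, ρ_SOR = 0.9510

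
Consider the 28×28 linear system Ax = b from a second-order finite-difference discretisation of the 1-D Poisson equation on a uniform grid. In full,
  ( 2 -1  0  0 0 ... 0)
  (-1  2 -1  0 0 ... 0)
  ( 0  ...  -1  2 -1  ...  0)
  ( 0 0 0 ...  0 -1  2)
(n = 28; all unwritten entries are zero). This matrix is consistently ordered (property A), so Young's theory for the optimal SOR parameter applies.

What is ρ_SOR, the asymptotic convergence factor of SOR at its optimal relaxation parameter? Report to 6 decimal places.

n=28: λ(B_J) = 1 − λ(A)/2 = cos(kπ/29); k=1 gives ρ_J = 0.994138.
√(1 − cos²(π/29)) = sin(π/29) ≈ 0.1081190.
ω* = 2/(1+0.1081190) = 1.804860
ρ(B_{ω*}) = ω*−1 = 0.804860

ρ_SOR = 0.804860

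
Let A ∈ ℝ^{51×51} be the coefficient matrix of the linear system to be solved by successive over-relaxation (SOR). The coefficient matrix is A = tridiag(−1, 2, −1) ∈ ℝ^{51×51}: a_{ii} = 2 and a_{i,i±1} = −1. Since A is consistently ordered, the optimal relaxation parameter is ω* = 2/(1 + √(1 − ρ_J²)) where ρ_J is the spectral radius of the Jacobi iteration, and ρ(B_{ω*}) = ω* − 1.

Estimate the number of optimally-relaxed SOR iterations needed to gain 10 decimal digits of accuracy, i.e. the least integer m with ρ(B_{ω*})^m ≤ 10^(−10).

B_J for the 51×51 system has eigenvalues cos(kπ/52); ρ_J = cos(π/52) = 0.9981756.
root = sin(π/52) = 0.0603785  (since 1−cos² = sin²).
So ω* = 2/1.0603785 = 1.8861190 (Young).
and ρ(B_{ω*}) = 1.8861190 − 1 = 0.8861190.
10·ln10 = 23.0259; −ln(0.8861190) = 0.120904; m = ⌈23.0259/0.120904⌉ = ⌈190.448⌉ = 191.

m = 191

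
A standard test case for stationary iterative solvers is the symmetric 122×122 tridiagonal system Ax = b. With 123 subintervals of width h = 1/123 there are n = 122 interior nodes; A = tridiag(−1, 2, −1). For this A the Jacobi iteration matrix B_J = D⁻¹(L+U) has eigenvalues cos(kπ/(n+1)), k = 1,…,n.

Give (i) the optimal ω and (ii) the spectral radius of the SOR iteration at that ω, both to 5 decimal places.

[ρ_J] n=122: ρ(B_J) = cos(π/(n+1)) = cos(π/123) = 0.99967.
√(1 − cos²(π/123)) = sin(π/123) ≈ 0.025539.
ω* = 2/(1 + 0.025539) = 2/1.025539 = 1.95019.
ρ(B_{ω*}) = ω*−1 = 0.95019

ω* = 1.95019, ρ_SOR = 0.95019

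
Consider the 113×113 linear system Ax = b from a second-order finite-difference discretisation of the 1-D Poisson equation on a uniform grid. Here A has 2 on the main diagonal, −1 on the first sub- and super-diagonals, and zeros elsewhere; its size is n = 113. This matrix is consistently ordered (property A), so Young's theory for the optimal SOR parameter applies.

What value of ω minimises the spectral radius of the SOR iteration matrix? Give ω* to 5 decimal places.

½·tridiag(1,0,1) at n=113: λ_k = cos(kπ/114); max |λ| at k=1 ⇒ ρ_J = cos(π/114) ≈ 0.99962.
√(1 − cos²(π/114)) = sin(π/114) ≈ 0.027554.
ω* = 2/(1+0.027554) = 1.94637
[ρ_SOR] ω* − 1 = 0.94637.

ω* = 1.94637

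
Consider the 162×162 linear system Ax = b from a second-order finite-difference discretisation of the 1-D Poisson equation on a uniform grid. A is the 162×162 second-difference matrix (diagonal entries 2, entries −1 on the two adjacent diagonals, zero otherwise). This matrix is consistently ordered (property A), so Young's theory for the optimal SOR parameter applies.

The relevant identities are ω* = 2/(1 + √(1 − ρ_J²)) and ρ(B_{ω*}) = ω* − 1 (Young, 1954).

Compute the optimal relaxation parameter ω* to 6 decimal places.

ω* = 1.962184

½·tridiag(1,0,1) at n=162: λ_k = cos(kπ/163); max |λ| at k=1 ⇒ ρ_J = cos(π/163) ≈ 0.999814.
√(1−ρ_J²) simplifies to sin(π/163) = 0.0192724.
Young: ω* = 2/(1+√(1−ρ_J²)) = 2/(1+0.0192724) = 2/1.0192724 = 1.962184.
ρ_SOR = ω* − 1 ≈ 0.962184.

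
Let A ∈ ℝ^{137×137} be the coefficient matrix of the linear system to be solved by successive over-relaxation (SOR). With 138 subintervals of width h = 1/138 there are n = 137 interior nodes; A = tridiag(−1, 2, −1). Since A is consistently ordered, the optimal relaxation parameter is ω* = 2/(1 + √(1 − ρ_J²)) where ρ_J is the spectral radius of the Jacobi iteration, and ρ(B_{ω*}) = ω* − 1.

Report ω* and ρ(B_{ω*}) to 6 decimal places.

ω* = 1.955487, ρ_SOR = 0.955487

B_J for the 137×137 system has eigenvalues cos(kπ/138); ρ_J = cos(π/138) = 0.999741.
√(1 − cos²(π/138)) = sin(π/138) ≈ 0.0227632.
So ω* = 2/1.0227632 = 1.955487 (Young).
and ρ(B_{ω*}) = 1.955487 − 1 = 0.955487.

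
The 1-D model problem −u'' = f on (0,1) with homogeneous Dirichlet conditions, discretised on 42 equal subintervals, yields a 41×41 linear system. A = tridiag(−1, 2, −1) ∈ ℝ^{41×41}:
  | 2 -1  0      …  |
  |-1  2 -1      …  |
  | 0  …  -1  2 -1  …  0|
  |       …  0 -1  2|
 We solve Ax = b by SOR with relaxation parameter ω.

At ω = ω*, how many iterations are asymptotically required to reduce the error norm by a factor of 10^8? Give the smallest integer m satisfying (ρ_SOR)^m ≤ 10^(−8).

m = 124

ρ_J = max_k |cos(kπ/42)| = cos(π/42) = 0.9972038
1 − cos²(π/42) = sin²(π/42) ⇒ √(1−ρ_J²) = sin(π/42) = 0.0747301.
Then 2/(1+√(1−ρ_J²)) = 2/(1+0.0747301); ω* = 2/1.0747301 = 1.8609323.
and ρ(B_{ω*}) = 1.8609323 − 1 = 0.8609323.
(0.8609323)^m ≤ 10^{−8}  ⇒  m·ln(0.8609323) ≤ −8·ln10  ⇒  m ≥ 123.019  ⇒  m = 124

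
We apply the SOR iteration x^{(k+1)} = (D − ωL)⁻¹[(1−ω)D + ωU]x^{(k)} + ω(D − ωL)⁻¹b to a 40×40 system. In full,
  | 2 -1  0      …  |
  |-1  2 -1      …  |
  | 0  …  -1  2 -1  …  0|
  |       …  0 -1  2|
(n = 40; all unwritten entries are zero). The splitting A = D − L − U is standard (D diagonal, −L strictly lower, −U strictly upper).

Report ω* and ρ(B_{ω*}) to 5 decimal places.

ω* = 1.85779, ρ_SOR = 0.85779

B_J for the 40×40 system has eigenvalues cos(kπ/41); ρ_J = cos(π/41) = 0.99707.
√(1 − cos²(π/41)) = sin(π/41) ≈ 0.076549.
ω* = 2/(1 + 0.076549) = 2/1.076549 = 1.85779.
ρ_SOR = ω* − 1 = 1.85779 − 1 = 0.85779.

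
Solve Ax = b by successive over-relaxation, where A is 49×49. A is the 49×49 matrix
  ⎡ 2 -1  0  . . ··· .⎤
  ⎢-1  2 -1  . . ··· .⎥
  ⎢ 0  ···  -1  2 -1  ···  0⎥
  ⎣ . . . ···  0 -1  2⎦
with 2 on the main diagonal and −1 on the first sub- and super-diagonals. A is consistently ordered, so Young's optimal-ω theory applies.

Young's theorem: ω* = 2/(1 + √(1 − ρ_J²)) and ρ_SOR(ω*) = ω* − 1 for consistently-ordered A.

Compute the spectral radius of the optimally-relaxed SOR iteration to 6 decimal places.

spectrum of D⁻¹(L+U) = {cos(kπ/50) : 1≤k≤49}; ρ_J = cos(π/50) = 0.998027.
1 − cos²(π/50) = sin²(π/50) ⇒ √(1−ρ_J²) = sin(π/50) = 0.0627905.
ω* = 2/(1+0.0627905) = 1.881838
At ω = 1.881838 every |λ(B_ω)| = ω−1, so ρ_SOR = 0.881838.

ρ_SOR = 0.881838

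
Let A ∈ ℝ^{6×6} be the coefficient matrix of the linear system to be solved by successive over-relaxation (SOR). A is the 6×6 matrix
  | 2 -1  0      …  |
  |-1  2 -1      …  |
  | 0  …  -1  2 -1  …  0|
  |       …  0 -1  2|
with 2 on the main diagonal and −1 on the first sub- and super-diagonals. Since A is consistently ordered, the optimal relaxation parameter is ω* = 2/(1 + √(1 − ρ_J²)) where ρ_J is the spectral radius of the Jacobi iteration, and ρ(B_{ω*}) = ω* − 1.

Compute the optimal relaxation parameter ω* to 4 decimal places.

[ρ_J] n=6: ρ(B_J) = cos(π/(n+1)) = cos(π/7) = 0.9010.
1 − cos²(π/7) = sin²(π/7) ⇒ √(1−ρ_J²) = sin(π/7) = 0.43388.
[ω*] 2 ÷ (1 + 0.43388) = 2 ÷ 1.43388 = 1.3948.
[ρ_SOR] ω* − 1 = 0.3948.

ω* = 1.3948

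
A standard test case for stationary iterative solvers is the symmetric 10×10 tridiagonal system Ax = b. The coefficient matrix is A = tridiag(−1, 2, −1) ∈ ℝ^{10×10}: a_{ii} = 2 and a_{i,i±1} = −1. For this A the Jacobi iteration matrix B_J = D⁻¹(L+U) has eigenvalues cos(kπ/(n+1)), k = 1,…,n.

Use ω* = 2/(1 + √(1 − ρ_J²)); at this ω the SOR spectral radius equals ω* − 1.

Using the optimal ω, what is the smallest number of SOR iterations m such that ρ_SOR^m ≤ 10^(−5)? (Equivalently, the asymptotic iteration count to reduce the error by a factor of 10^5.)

m = 20

½·tridiag(1,0,1) at n=10: λ_k = cos(kπ/11); max |λ| at k=1 ⇒ ρ_J = cos(π/11) ≈ 0.9594930.
√(1−ρ_J²) simplifies to sin(π/11) = 0.2817326.
[ω*] 2 ÷ (1 + 0.2817326) = 2 ÷ 1.2817326 = 1.5603879.
and ρ(B_{ω*}) = 1.5603879 − 1 = 0.5603879.
5·ln10 = 11.5129; −ln(0.5603879) = 0.579126; m = ⌈11.5129/0.579126⌉ = ⌈19.880⌉ = 20.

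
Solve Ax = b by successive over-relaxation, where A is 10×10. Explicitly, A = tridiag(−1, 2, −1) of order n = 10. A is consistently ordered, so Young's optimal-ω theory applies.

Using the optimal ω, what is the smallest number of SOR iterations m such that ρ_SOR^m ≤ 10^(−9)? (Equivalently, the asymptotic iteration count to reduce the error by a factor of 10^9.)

m = 36

spectrum of D⁻¹(L+U) = {cos(kπ/11) : 1≤k≤10}; ρ_J = cos(π/11) = 0.9594930.
√(1−ρ_J²) simplifies to sin(π/11) = 0.2817326.
Then 2/(1+√(1−ρ_J²)) = 2/(1+0.2817326); ω* = 2/1.2817326 = 1.5603879.
[ρ_SOR] ω* − 1 = 0.5603879.
Need (0.5603879)^m ≤ 10^(−9): m ≥ 9·ln10/|ln 0.5603879| = 20.7233/0.579126 = 35.784 ⇒ m = 36.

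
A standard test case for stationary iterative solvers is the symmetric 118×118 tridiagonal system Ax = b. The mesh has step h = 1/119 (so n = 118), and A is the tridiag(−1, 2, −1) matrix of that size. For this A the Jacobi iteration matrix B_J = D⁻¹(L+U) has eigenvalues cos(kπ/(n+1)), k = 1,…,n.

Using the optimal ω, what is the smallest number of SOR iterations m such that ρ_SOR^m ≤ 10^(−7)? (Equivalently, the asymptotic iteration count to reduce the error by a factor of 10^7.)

m = 306

[ρ_J] n=118: ρ(B_J) = cos(π/(n+1)) = cos(π/119) = 0.9996515.
√(1−ρ_J²) = |sin(π/119)| = 0.0263969
Young: ω* = 2/(1+√(1−ρ_J²)) = 2/(1+0.0263969) = 2/1.0263969 = 1.9485640.
ρ(B_{ω*}) = ω*−1 = 0.9485640
m ≥ 7·ln10 / (−ln 0.9485640) = 305.232; smallest integer m = 306.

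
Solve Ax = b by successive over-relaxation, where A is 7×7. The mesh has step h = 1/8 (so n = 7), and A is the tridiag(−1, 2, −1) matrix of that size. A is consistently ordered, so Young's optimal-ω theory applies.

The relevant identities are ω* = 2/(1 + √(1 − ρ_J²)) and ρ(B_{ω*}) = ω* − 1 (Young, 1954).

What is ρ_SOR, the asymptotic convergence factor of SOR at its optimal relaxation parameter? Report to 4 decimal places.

spectrum of D⁻¹(L+U) = {cos(kπ/8) : 1≤k≤7}; ρ_J = cos(π/8) = 0.9239.
√(1−ρ_J²) = |sin(π/8)| = 0.38268
Then 2/(1+√(1−ρ_J²)) = 2/(1+0.38268); ω* = 2/1.38268 = 1.4465.
ρ_SOR = ω* − 1 ≈ 0.4465.

ρ_SOR = 0.4465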